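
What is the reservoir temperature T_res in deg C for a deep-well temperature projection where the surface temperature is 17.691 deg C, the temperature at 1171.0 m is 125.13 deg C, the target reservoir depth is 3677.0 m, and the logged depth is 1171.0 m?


Step 1: grad = (T_d1 - T_surf)/d1 * 1000 = (125.13 - 17.691)/1171.0 * 1000 = 91.74979 deg C/km
Step 2: T_res = T_surf + grad*d2/1000 = 17.691 + 91.74979*3677.0/1000 = 355.05 deg C
T_res = 355.05 deg C


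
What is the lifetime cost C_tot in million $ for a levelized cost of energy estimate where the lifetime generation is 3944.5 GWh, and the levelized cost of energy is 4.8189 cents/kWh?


C_tot = LCOE / 100 * E_tot
C_tot = 4.8189 / 100 * 3944.5
C_tot = 190.08 million $


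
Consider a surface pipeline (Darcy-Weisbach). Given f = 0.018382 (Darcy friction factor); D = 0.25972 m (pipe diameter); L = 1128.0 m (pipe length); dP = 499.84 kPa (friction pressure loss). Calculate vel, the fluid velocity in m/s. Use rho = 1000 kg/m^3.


vel = sqrt(dP*1000*2*D / (f*L*rho))
vel = sqrt(499.84*1000*2*0.25972 / (0.018382*1128.0*1000))
vel = 3.5386 m/s


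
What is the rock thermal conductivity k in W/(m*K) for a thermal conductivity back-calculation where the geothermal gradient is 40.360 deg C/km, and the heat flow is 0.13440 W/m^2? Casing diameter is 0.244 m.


k = q / (grad / 1000)
k = 0.13440 / (40.360 / 1000)
k = 3.3300 W/(m*K)


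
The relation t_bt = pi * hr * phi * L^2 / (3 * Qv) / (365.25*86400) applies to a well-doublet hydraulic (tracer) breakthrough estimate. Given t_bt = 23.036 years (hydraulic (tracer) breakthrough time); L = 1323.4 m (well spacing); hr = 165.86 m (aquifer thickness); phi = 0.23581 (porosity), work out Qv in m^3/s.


Qv = pi*hr*phi*L^2 / (3*t_bt*365.25*86400)
Qv = pi*165.86*0.23581*1323.4^2 / (3*23.036*365.25*86400)
Qv = 0.098674 m^3/s


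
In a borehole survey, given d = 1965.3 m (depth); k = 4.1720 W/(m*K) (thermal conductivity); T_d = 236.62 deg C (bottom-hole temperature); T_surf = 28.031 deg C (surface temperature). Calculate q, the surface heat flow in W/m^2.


Step 1: grad = (T_d - T_surf)/d * 1000 = (236.62 - 28.031)/1965.3 * 1000 = 106.1360 deg C/km
Step 2: q = k * grad / 1000 = 4.172 * 106.1360 / 1000 = 0.44280 W/m^2
q = 0.44280 W/m^2


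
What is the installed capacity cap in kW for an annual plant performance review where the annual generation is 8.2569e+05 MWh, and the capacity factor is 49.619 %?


cap = E_a / (CF/100 * 8760)
cap = 8.2569e+05 / (49.619/100 * 8760)
cap = 189.9612 MW
Convert: 189.9612 MW * 1000.0 = 1.8996e+05 kW
cap = 1.8996e+05 kW


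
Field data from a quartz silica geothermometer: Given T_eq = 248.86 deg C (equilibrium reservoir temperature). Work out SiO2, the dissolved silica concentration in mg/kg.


SiO2 = 10^(5.19 - 1309/(T_eq + 273.15))
SiO2 = 10^(5.19 - 1309/(248.86 + 273.15))
SiO2 = 481.27 mg/kg


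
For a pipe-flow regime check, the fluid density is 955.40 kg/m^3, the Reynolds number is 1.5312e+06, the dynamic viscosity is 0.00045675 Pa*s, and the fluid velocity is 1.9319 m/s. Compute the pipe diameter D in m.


D = Re * mu / (rho * vel)
D = 1.5312e+06 * 0.00045675 / (955.40 * 1.9319)
D = 0.37891 m


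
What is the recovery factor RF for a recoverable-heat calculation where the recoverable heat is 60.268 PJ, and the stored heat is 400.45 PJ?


RF = Q_rec / Q_s
RF = 60.268 / 400.45
RF = 0.15050


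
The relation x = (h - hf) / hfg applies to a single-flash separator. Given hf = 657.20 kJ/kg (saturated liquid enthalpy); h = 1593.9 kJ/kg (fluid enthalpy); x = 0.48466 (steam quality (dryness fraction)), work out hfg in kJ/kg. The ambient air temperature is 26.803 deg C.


hfg = (h - hf) / x
hfg = (1593.9 - 657.20) / 0.48466
hfg = 1932.7 kJ/kg


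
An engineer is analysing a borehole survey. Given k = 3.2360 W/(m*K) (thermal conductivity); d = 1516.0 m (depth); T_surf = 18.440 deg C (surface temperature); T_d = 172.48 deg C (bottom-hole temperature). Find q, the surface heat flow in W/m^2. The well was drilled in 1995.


Step 1: grad = (T_d - T_surf)/d * 1000 = (172.48 - 18.44)/1516.0 * 1000 = 101.6095 deg C/km
Step 2: q = k * grad / 1000 = 3.236 * 101.6095 / 1000 = 0.32881 W/m^2
q = 0.32881 W/m^2


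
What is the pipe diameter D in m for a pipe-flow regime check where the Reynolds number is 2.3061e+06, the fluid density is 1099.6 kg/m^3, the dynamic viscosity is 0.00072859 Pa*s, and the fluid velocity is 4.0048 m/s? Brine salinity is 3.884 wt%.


D = Re * mu / (rho * vel)
D = 2.3061e+06 * 0.00072859 / (1099.6 * 4.0048)
D = 0.38155 m


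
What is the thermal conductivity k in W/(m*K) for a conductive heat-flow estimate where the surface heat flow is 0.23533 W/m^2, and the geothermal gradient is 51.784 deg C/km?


k = q * 1000 / grad
k = 0.23533 * 1000 / 51.784
k = 4.5445 W/(m*K)


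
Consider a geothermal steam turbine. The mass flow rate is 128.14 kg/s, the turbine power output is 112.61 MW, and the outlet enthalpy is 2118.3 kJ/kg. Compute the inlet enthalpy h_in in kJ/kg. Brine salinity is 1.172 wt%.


h_in = h_out + P * 1000 / mdot
h_in = 2118.3 + 112.61 * 1000 / 128.14
h_in = 2997.1 kJ/kg


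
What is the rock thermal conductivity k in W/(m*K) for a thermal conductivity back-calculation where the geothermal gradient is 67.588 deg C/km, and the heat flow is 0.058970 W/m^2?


k = q / (grad / 1000)
k = 0.058970 / (67.588 / 1000)
k = 0.87249 W/(m*K)


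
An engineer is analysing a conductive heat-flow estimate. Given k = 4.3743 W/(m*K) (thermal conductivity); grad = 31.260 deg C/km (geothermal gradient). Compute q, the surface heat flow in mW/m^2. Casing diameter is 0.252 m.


q = k * grad / 1000
q = 4.3743 * 31.260 / 1000
q = 0.1367406 W/m^2
Convert: 0.1367406 W/m^2 * 1000.0 = 136.74 mW/m^2
q = 136.74 mW/m^2


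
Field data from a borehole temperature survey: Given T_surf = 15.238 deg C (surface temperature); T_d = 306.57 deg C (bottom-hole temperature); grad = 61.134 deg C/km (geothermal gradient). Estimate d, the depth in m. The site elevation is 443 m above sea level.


d = (T_d - T_surf) / grad * 1000
d = (306.57 - 15.238) / 61.134 * 1000
d = 4765.5 m


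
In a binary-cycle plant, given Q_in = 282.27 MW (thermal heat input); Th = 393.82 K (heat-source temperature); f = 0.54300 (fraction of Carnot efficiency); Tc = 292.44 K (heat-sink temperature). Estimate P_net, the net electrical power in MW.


Step 1: eta = (1 - Tc/Th)*f = (1 - 292.44/393.82)*0.543 = 0.1397830
Step 2: P_net = eta * Q_in = 0.1397830 * 282.27 = 39.457 MW
P_net = 39.457 MW


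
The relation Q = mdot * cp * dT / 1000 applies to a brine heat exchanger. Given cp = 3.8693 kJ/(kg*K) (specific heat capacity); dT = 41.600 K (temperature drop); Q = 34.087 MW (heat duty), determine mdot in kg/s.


mdot = Q * 1000 / (cp * dT)
mdot = 34.087 * 1000 / (3.8693 * 41.600)
mdot = 211.77 kg/s


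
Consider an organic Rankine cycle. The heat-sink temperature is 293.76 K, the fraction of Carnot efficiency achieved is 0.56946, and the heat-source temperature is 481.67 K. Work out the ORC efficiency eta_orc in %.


eta_orc = (1 - Tc/Th) * f * 100
eta_orc = (1 - 293.76/481.67) * 0.56946 * 100
eta_orc = 22.216 %


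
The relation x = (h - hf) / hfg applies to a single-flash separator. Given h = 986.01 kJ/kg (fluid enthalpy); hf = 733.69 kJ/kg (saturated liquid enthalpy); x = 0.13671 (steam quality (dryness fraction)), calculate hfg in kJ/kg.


hfg = (h - hf) / x
hfg = (986.01 - 733.69) / 0.13671
hfg = 1845.7 kJ/kg


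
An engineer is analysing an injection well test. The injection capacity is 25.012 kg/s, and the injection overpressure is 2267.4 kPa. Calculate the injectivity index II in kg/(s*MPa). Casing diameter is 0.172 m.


II = mdot * 1000 / dP
II = 25.012 * 1000 / 2267.4
II = 11.031 kg/(s*MPa)


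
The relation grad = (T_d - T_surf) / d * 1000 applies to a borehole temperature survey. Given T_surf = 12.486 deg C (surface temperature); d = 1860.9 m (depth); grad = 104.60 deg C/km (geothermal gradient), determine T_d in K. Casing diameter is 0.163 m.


T_d = T_surf + grad * d / 1000
T_d = 12.486 + 104.60 * 1860.9 / 1000
T_d = 207.1361 deg C
Convert to K: 207.1361 + 273.15 = 480.29 K
T_d = 480.29 K


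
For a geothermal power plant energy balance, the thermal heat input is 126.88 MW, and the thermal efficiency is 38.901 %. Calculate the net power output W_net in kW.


W_net = eta / 100 * Q_in
W_net = 38.901 / 100 * 126.88
W_net = 49.35759 MW
Convert: 49.35759 MW * 1000.0 = 49358 kW
W_net = 49358 kW


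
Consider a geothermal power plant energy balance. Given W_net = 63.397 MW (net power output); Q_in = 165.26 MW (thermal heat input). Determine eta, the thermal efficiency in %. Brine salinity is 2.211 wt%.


eta = W_net / Q_in * 100
eta = 63.397 / 165.26 * 100
eta = 38.362 %


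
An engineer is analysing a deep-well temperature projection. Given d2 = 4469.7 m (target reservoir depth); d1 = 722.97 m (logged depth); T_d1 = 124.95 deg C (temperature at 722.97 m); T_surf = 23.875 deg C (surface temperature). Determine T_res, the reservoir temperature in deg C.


Step 1: grad = (T_d1 - T_surf)/d1 * 1000 = (124.95 - 23.875)/722.97 * 1000 = 139.8052 deg C/km
Step 2: T_res = T_surf + grad*d2/1000 = 23.875 + 139.8052*4469.7/1000 = 648.76 deg C
T_res = 648.76 deg C


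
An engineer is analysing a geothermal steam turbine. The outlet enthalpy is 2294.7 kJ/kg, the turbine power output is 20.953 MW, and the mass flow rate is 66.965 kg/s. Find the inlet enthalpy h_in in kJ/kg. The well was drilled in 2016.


h_in = h_out + P * 1000 / mdot
h_in = 2294.7 + 20.953 * 1000 / 66.965
h_in = 2607.6 kJ/kg


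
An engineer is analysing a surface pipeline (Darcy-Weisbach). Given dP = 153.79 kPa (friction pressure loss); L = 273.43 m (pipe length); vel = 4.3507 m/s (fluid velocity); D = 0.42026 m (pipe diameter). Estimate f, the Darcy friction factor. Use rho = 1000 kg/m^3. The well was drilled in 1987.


f = dP*1000 / ((L/D)*(rho*vel^2/2))
f = 153.79*1000 / ((273.43/0.42026)*(1000*4.3507^2/2))
f = 0.024975


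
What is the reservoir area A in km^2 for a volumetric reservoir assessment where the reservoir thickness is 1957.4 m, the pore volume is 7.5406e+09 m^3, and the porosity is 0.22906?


A = Vp / (1e6 * hr * phi)
A = 7.5406e+09 / (1e6 * 1957.4 * 0.22906)
A = 16.818 km^2


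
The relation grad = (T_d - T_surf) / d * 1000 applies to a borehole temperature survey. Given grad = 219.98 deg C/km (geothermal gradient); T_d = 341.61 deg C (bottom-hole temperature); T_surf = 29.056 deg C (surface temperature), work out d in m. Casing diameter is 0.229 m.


d = (T_d - T_surf) / grad * 1000
d = (341.61 - 29.056) / 219.98 * 1000
d = 1420.8 m


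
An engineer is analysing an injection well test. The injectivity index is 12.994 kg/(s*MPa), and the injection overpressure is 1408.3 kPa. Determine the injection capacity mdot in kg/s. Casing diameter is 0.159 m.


mdot = II * dP / 1000
mdot = 12.994 * 1408.3 / 1000
mdot = 18.299 kg/s


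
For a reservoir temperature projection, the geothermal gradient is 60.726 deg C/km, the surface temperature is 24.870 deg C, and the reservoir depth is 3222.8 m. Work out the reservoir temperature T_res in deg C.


T_res = T_surf + grad * d / 1000
T_res = 24.870 + 60.726 * 3222.8 / 1000
T_res = 220.58 deg C


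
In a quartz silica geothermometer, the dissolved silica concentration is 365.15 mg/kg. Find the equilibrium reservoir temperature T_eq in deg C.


T_eq = 1309 / (5.19 - log10(SiO2)) - 273.15
T_eq = 1309 / (5.19 - log10(365.15)) - 273.15
T_eq = 225.04 deg C


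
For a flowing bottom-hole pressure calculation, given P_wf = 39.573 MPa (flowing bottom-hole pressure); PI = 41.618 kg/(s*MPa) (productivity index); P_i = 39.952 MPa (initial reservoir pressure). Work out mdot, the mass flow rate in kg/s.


mdot = (P_i - P_wf) * PI
mdot = (39.952 - 39.573) * 41.618
mdot = 15.773 kg/s


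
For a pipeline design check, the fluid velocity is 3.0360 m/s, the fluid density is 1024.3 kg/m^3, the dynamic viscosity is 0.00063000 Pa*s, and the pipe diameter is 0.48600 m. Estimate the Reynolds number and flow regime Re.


Step 1: Re = rho*vel*D/mu = 1024.3*3.036*0.486/0.00063 = 2.3990e+06
Step 2: Re = 2.3990e+06 > 4000, so flow is turbulent.
Re = 2.3990e+06 (turbulent)


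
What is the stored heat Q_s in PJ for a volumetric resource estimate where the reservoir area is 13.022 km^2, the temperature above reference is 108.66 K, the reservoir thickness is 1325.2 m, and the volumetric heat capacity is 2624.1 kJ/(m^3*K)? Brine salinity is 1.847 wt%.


Step 1: Vr = A*1e6*hr = 13.022*1e6*1325.2 = 1.725675e+10 m^3
Step 2: Q_s = Vr*rhoc*dT/1e12 = 1.725675e+10*2624.1*108.66/1e12 = 4920.5 PJ
Q_s = 4920.5 PJ


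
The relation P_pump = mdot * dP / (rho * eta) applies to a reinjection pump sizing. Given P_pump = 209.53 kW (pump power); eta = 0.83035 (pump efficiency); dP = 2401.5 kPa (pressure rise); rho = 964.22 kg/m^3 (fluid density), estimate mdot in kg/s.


mdot = P_pump * rho * eta / dP
mdot = 209.53 * 964.22 * 0.83035 / 2401.5
mdot = 69.856 kg/s


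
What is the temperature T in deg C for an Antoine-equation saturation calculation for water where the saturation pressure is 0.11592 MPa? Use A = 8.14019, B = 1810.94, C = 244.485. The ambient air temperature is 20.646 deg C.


T = B / (A - log10(P_sat * 760 / 0.101325)) - C
T = 1810.94 / (8.14019 - log10(0.11592 * 760 / 0.101325)) - 244.485
T = 103.71 deg C


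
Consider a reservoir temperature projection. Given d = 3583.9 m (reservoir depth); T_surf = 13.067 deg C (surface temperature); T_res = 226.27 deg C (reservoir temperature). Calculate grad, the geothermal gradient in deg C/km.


grad = (T_res - T_surf) / d * 1000
grad = (226.27 - 13.067) / 3583.9 * 1000
grad = 59.489 deg C/km


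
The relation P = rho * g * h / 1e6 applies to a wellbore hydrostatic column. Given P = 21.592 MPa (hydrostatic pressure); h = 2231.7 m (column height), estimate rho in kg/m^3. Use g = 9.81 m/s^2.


rho = P * 1e6 / (g * h)
rho = 21.592 * 1e6 / (9.81 * 2231.7)
rho = 986.25 kg/m^3


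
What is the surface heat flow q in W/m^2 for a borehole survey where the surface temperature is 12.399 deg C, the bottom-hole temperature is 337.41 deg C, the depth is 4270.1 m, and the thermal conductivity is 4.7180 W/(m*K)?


Step 1: grad = (T_d - T_surf)/d * 1000 = (337.41 - 12.399)/4270.1 * 1000 = 76.11321 deg C/km
Step 2: q = k * grad / 1000 = 4.718 * 76.11321 / 1000 = 0.35910 W/m^2
q = 0.35910 W/m^2


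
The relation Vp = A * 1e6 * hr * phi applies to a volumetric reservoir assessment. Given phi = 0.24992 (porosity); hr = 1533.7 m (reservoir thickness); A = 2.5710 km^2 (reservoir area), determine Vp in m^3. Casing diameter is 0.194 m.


Vp = A * 1e6 * hr * phi
Vp = 2.5710 * 1e6 * 1533.7 * 0.24992
Vp = 9.8547e+08 m^3


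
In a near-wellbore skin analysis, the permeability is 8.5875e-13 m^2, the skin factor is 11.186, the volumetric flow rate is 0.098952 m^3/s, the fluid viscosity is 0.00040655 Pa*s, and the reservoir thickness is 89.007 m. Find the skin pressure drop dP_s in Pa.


dP_s = S * q * mu / (2*pi*k*hr) / 1000
dP_s = 11.186 * 0.098952 * 0.00040655 / (2*pi*8.5875e-13*89.007) / 1000
dP_s = 937.0064 kPa
Convert: 937.0064 kPa * 1000.0 = 9.3701e+05 Pa
dP_s = 9.3701e+05 Pa


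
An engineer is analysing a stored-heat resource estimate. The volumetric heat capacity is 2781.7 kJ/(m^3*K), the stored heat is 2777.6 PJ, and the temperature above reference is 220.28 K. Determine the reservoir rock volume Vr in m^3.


Vr = Q_s * 1e12 / (rhoc * dT)
Vr = 2777.6 * 1e12 / (2781.7 * 220.28)
Vr = 4.5330e+09 m^3


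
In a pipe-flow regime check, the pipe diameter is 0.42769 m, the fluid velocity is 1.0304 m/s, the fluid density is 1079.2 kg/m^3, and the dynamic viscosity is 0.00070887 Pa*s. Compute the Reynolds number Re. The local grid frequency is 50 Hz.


Re = rho * vel * D / mu
Re = 1079.2 * 1.0304 * 0.42769 / 0.00070887
Re = 6.7092e+05


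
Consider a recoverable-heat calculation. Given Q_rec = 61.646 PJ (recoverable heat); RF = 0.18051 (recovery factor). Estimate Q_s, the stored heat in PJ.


Q_s = Q_rec / RF
Q_s = 61.646 / 0.18051
Q_s = 341.51 PJ


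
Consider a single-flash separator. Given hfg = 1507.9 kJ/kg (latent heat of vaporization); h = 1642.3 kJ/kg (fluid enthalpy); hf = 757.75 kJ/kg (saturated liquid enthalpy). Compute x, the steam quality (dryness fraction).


x = (h - hf) / hfg
x = (1642.3 - 757.75) / 1507.9
x = 0.58661


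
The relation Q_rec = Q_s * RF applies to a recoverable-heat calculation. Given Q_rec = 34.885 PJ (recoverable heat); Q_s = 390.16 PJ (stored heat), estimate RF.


RF = Q_rec / Q_s
RF = 34.885 / 390.16
RF = 0.089412


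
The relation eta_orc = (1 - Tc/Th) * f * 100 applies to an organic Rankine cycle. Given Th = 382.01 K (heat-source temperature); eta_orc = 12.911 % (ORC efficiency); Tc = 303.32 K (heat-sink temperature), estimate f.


f = (eta_orc/100) / (1 - Tc/Th)
f = (12.911/100) / (1 - 303.32/382.01)
f = 0.62678


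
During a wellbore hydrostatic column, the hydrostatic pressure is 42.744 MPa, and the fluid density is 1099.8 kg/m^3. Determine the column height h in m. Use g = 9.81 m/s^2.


h = P * 1e6 / (g * rho)
h = 42.744 * 1e6 / (9.81 * 1099.8)
h = 3961.8 m


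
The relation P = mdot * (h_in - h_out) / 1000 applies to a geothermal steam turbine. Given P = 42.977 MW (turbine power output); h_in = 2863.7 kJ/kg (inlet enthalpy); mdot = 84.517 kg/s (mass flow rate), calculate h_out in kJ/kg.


h_out = h_in - P * 1000 / mdot
h_out = 2863.7 - 42.977 * 1000 / 84.517
h_out = 2355.2 kJ/kg


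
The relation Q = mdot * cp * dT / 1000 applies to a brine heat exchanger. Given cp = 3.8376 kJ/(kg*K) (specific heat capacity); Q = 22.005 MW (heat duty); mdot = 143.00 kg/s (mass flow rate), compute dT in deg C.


dT = Q * 1000 / (mdot * cp)
dT = 22.005 * 1000 / (143.00 * 3.8376)
dT = 40.09827 K
Convert (temperature difference, 1 K = 1 deg C): 40.09827 K = 40.09827 deg C
dT = 40.098 deg C


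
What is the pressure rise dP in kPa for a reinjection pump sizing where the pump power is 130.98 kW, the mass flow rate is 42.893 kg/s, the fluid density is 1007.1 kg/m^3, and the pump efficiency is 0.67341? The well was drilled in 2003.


dP = P_pump * rho * eta / mdot
dP = 130.98 * 1007.1 * 0.67341 / 42.893
dP = 2071.0 kPa


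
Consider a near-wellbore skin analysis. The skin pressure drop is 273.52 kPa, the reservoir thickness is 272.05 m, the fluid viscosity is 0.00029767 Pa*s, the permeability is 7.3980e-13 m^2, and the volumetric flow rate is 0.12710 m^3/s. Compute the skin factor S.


S = dP_s * 1000 * 2*pi*k*hr / (q*mu)
S = 273.52 * 1000 * 2*pi*7.3980e-13*272.05 / (0.12710*0.00029767)
S = 9.1422


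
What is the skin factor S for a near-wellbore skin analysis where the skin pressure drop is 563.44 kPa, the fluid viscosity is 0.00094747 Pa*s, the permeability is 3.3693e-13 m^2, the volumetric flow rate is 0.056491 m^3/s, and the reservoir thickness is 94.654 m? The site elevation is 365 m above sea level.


S = dP_s * 1000 * 2*pi*k*hr / (q*mu)
S = 563.44 * 1000 * 2*pi*3.3693e-13*94.654 / (0.056491*0.00094747)
S = 2.1094


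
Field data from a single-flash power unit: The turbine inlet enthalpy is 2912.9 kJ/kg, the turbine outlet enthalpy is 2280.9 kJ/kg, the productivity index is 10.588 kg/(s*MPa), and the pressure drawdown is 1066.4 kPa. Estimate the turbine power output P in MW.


Step 1: mdot = PI * dP / 1000 = 10.588 * 1066.4 / 1000 = 11.29104 kg/s
Step 2: P = mdot*(h_in - h_out)/1000 = 11.29104*(2912.9 - 2280.9)/1000 = 7.1359 MW
P = 7.1359 MW


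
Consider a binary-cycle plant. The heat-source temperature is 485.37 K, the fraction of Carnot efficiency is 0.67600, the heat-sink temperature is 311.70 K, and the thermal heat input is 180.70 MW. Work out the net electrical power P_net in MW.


Step 1: eta = (1 - Tc/Th)*f = (1 - 311.7/485.37)*0.676 = 0.2418792
Step 2: P_net = eta * Q_in = 0.2418792 * 180.7 = 43.708 MW
P_net = 43.708 MW


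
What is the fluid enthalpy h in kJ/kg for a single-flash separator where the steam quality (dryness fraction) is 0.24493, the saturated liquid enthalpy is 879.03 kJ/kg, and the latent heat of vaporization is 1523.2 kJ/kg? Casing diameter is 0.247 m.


h = hf + x * hfg
h = 879.03 + 0.24493 * 1523.2
h = 1252.1 kJ/kg


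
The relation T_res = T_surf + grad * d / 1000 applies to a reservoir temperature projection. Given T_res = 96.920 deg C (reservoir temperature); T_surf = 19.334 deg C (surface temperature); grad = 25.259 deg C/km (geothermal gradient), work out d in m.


d = (T_res - T_surf) / grad * 1000
d = (96.920 - 19.334) / 25.259 * 1000
d = 3071.6 m


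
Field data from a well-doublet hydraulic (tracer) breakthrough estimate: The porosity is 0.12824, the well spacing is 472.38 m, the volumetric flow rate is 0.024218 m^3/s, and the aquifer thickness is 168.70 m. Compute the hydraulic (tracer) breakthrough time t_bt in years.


t_bt = pi * hr * phi * L^2 / (3 * Qv) / (365.25*86400)
t_bt = pi * 168.70 * 0.12824 * 472.38^2 / (3 * 0.024218) / (365.25*86400)
t_bt = 6.6147 years


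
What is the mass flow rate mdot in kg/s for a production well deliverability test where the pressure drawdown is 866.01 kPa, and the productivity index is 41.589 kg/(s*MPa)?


mdot = PI * dP / 1000
mdot = 41.589 * 866.01 / 1000
mdot = 36.016 kg/s


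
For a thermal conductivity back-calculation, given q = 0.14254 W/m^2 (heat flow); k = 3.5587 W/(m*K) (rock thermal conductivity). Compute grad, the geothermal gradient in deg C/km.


grad = q / k * 1000
grad = 0.14254 / 3.5587 * 1000
grad = 40.054 deg C/km


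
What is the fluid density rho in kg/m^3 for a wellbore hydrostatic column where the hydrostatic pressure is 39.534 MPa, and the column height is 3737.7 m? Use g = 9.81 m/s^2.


rho = P * 1e6 / (g * h)
rho = 39.534 * 1e6 / (9.81 * 3737.7)
rho = 1078.2 kg/m^3


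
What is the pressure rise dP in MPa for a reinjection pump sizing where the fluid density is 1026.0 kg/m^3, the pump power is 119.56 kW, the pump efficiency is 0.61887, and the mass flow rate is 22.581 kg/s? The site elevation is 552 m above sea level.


dP = P_pump * rho * eta / mdot
dP = 119.56 * 1026.0 * 0.61887 / 22.581
dP = 3361.937 kPa
Convert: 3361.937 kPa * 0.001 = 3.3619 MPa
dP = 3.3619 MPa


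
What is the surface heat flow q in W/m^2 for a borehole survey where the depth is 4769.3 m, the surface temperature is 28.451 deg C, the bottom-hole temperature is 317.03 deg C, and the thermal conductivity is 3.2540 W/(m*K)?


Step 1: grad = (T_d - T_surf)/d * 1000 = (317.03 - 28.451)/4769.3 * 1000 = 60.50762 deg C/km
Step 2: q = k * grad / 1000 = 3.254 * 60.50762 / 1000 = 0.19689 W/m^2
q = 0.19689 W/m^2


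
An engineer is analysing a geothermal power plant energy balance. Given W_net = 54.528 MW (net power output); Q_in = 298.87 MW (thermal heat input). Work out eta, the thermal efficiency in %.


eta = W_net / Q_in * 100
eta = 54.528 / 298.87 * 100
eta = 18.245 %


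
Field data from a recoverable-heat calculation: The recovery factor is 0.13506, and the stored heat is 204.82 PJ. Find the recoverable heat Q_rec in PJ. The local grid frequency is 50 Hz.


Q_rec = Q_s * RF
Q_rec = 204.82 * 0.13506
Q_rec = 27.663 PJ


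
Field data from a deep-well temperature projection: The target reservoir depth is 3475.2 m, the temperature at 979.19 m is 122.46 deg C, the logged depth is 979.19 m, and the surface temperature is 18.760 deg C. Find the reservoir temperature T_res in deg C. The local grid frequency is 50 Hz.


Step 1: grad = (T_d1 - T_surf)/d1 * 1000 = (122.46 - 18.76)/979.19 * 1000 = 105.9039 deg C/km
Step 2: T_res = T_surf + grad*d2/1000 = 18.76 + 105.9039*3475.2/1000 = 386.80 deg C
T_res = 386.80 deg C


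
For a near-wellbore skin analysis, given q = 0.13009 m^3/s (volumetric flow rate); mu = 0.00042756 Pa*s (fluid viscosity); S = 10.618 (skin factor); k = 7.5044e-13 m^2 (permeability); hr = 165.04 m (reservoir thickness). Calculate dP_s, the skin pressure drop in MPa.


dP_s = S * q * mu / (2*pi*k*hr) / 1000
dP_s = 10.618 * 0.13009 * 0.00042756 / (2*pi*7.5044e-13*165.04) / 1000
dP_s = 758.9246 kPa
Convert: 758.9246 kPa * 0.001 = 0.75892 MPa
dP_s = 0.75892 MPa


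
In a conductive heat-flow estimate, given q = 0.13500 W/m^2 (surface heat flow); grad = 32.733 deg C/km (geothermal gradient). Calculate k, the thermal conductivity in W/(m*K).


k = q * 1000 / grad
k = 0.13500 * 1000 / 32.733
k = 4.1243 W/(m*K)


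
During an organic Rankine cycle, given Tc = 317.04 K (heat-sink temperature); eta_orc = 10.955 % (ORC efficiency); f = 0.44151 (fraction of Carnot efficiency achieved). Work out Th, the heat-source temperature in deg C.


Th = Tc / (1 - (eta_orc/100)/f)
Th = 317.04 / (1 - (10.955/100)/0.44151)
Th = 421.6663 K
Convert to deg C: 421.6663 - 273.15 = 148.52 deg C
Th = 148.52 deg C


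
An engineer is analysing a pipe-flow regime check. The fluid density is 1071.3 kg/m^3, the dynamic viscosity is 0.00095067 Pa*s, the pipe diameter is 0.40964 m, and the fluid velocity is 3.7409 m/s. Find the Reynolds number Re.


Re = rho * vel * D / mu
Re = 1071.3 * 3.7409 * 0.40964 / 0.00095067
Re = 1.7269e+06


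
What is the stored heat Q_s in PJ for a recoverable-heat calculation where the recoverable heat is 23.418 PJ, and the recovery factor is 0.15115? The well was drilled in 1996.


Q_s = Q_rec / RF
Q_s = 23.418 / 0.15115
Q_s = 154.93 PJ


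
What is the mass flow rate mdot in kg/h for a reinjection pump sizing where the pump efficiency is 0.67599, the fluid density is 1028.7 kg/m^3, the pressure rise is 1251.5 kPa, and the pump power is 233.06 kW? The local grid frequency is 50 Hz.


mdot = P_pump * rho * eta / dP
mdot = 233.06 * 1028.7 * 0.67599 / 1251.5
mdot = 129.4988 kg/s
Convert: 129.4988 kg/s * 3600.0 = 4.6620e+05 kg/h
mdot = 4.6620e+05 kg/h


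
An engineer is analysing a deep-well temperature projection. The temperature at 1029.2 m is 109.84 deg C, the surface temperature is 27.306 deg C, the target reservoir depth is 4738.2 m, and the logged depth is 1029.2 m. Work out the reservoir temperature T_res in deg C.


Step 1: grad = (T_d1 - T_surf)/d1 * 1000 = (109.84 - 27.306)/1029.2 * 1000 = 80.19238 deg C/km
Step 2: T_res = T_surf + grad*d2/1000 = 27.306 + 80.19238*4738.2/1000 = 407.27 deg C
T_res = 407.27 deg C


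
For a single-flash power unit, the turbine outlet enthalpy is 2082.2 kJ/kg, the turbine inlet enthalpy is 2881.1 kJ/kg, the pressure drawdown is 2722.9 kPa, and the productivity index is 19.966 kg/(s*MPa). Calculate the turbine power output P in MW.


Step 1: mdot = PI * dP / 1000 = 19.966 * 2722.9 / 1000 = 54.36542 kg/s
Step 2: P = mdot*(h_in - h_out)/1000 = 54.36542*(2881.1 - 2082.2)/1000 = 43.433 MW
P = 43.433 MW


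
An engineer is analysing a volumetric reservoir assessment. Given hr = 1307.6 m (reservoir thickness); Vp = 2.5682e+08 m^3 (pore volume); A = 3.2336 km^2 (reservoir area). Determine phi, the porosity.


phi = Vp / (A * 1e6 * hr)
phi = 2.5682e+08 / (3.2336 * 1e6 * 1307.6)
phi = 0.060739


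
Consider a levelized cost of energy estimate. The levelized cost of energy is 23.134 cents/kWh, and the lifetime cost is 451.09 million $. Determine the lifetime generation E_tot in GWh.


E_tot = C_tot / LCOE * 100
E_tot = 451.09 / 23.134 * 100
E_tot = 1949.9 GWh


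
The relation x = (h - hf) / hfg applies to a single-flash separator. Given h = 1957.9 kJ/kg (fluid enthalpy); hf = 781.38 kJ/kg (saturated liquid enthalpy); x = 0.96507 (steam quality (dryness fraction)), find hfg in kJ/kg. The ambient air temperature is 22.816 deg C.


hfg = (h - hf) / x
hfg = (1957.9 - 781.38) / 0.96507
hfg = 1219.1 kJ/kg


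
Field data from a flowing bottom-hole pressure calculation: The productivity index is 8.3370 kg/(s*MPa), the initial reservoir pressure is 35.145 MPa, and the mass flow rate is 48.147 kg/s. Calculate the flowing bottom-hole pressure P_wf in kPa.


P_wf = P_i - mdot / PI
P_wf = 35.145 - 48.147 / 8.3370
P_wf = 29.36990 MPa
Convert: 29.36990 MPa * 1000.0 = 29370 kPa
P_wf = 29370 kPa


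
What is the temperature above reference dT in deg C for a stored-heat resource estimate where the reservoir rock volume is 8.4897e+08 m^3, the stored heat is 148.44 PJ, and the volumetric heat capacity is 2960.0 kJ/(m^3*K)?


dT = Q_s * 1e12 / (Vr * rhoc)
dT = 148.44 * 1e12 / (8.4897e+08 * 2960.0)
dT = 59.06999 K
Convert (temperature difference, 1 K = 1 deg C): 59.06999 K = 59.06999 deg C
dT = 59.070 deg C


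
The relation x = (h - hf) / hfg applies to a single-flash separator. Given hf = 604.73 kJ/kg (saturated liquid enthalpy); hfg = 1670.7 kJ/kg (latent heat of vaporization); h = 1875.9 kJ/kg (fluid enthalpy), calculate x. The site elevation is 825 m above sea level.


x = (h - hf) / hfg
x = (1875.9 - 604.73) / 1670.7
x = 0.76086


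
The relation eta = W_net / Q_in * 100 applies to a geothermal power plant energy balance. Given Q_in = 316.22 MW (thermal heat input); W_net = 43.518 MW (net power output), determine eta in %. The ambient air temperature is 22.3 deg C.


eta = W_net / Q_in * 100
eta = 43.518 / 316.22 * 100
eta = 13.762 %


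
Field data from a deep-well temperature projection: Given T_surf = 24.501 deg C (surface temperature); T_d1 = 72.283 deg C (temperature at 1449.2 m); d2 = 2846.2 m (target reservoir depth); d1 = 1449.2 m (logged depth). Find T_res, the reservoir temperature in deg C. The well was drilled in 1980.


Step 1: grad = (T_d1 - T_surf)/d1 * 1000 = (72.283 - 24.501)/1449.2 * 1000 = 32.97129 deg C/km
Step 2: T_res = T_surf + grad*d2/1000 = 24.501 + 32.97129*2846.2/1000 = 118.34 deg C
T_res = 118.34 deg C


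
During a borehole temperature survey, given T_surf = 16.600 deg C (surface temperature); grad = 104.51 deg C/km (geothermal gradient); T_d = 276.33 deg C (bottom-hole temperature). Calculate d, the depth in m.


d = (T_d - T_surf) / grad * 1000
d = (276.33 - 16.600) / 104.51 * 1000
d = 2485.2 m


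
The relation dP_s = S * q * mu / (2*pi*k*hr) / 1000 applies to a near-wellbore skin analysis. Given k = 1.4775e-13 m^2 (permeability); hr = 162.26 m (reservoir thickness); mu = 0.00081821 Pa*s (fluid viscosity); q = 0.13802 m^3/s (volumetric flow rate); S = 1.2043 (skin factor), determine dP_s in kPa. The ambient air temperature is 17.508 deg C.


dP_s = S * q * mu / (2*pi*k*hr) / 1000
dP_s = 1.2043 * 0.13802 * 0.00081821 / (2*pi*1.4775e-13*162.26) / 1000
dP_s = 902.86 kPa


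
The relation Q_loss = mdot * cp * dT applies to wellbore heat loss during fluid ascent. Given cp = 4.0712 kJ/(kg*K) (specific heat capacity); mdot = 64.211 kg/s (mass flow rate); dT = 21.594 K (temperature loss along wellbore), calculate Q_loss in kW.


Q_loss = mdot * cp * dT
Q_loss = 64.211 * 4.0712 * 21.594
Q_loss = 5645.0 kW


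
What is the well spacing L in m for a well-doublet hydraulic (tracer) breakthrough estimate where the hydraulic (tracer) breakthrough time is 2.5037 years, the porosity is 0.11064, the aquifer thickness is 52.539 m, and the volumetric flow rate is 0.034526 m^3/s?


L = sqrt(t_bt*365.25*86400*3*Qv / (pi*hr*phi))
L = sqrt(2.5037*365.25*86400*3*0.034526 / (pi*52.539*0.11064))
L = 669.43 m


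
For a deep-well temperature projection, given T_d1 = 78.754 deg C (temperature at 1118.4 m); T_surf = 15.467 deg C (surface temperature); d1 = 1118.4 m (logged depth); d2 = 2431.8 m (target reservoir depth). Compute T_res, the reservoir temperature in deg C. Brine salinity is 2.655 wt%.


Step 1: grad = (T_d1 - T_surf)/d1 * 1000 = (78.754 - 15.467)/1118.4 * 1000 = 56.58709 deg C/km
Step 2: T_res = T_surf + grad*d2/1000 = 15.467 + 56.58709*2431.8/1000 = 153.08 deg C
T_res = 153.08 deg C


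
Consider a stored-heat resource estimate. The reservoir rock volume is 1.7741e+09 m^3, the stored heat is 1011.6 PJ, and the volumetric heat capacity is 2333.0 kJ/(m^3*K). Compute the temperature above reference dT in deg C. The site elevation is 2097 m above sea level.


dT = Q_s * 1e12 / (Vr * rhoc)
dT = 1011.6 * 1e12 / (1.7741e+09 * 2333.0)
dT = 244.4083 K
Convert (temperature difference, 1 K = 1 deg C): 244.4083 K = 244.4083 deg C
dT = 244.41 deg C


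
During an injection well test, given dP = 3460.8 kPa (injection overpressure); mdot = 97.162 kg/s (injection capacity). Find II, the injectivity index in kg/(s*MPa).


II = mdot * 1000 / dP
II = 97.162 * 1000 / 3460.8
II = 28.075 kg/(s*MPa)


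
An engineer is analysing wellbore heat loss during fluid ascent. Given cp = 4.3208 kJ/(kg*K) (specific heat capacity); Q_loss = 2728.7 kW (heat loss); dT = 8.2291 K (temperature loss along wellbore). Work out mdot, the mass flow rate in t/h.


mdot = Q_loss / (cp * dT)
mdot = 2728.7 / (4.3208 * 8.2291)
mdot = 76.74309 kg/s
Convert: 76.74309 kg/s * 3.6 = 276.28 t/h
mdot = 276.28 t/h


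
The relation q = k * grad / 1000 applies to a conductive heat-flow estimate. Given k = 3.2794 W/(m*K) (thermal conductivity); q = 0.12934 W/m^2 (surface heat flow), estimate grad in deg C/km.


grad = q * 1000 / k
grad = 0.12934 * 1000 / 3.2794
grad = 39.440 deg C/km


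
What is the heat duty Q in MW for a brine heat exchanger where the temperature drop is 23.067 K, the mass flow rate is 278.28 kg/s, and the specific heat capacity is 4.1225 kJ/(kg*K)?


Q = mdot * cp * dT / 1000
Q = 278.28 * 4.1225 * 23.067 / 1000
Q = 26.463 MW


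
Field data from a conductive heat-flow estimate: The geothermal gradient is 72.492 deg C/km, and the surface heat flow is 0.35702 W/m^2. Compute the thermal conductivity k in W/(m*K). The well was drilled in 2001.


k = q * 1000 / grad
k = 0.35702 * 1000 / 72.492
k = 4.9250 W/(m*K)


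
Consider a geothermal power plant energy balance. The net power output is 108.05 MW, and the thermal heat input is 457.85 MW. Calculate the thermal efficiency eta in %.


eta = W_net / Q_in * 100
eta = 108.05 / 457.85 * 100
eta = 23.599 %


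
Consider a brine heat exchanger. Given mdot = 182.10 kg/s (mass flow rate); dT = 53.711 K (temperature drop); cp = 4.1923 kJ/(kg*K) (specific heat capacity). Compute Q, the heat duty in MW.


Q = mdot * cp * dT / 1000
Q = 182.10 * 4.1923 * 53.711 / 1000
Q = 41.004 MW


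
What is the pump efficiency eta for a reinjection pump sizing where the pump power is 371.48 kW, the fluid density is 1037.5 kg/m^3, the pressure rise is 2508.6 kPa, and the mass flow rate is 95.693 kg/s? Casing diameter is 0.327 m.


eta = mdot * dP / (rho * P_pump)
eta = 95.693 * 2508.6 / (1037.5 * 371.48)
eta = 0.62286


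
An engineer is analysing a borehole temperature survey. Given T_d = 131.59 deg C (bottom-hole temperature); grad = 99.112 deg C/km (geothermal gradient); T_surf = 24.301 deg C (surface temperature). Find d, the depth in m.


d = (T_d - T_surf) / grad * 1000
d = (131.59 - 24.301) / 99.112 * 1000
d = 1082.5 m


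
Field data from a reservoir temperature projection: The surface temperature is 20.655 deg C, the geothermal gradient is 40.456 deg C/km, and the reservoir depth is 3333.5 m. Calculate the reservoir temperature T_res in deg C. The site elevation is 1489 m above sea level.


T_res = T_surf + grad * d / 1000
T_res = 20.655 + 40.456 * 3333.5 / 1000
T_res = 155.52 deg C


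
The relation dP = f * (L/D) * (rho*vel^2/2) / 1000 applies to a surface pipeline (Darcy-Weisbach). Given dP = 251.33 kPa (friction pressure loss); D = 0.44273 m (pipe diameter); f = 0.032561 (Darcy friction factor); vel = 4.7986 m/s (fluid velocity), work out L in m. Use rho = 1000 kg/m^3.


L = dP*1000*D / (f*rho*vel^2/2)
L = 251.33*1000*0.44273 / (0.032561*1000*4.7986^2/2)
L = 296.82 m


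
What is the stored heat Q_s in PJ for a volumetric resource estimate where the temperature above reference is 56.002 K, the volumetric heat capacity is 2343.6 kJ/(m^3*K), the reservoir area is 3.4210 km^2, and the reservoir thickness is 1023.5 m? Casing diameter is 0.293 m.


Step 1: Vr = A*1e6*hr = 3.421*1e6*1023.5 = 3.501394e+09 m^3
Step 2: Q_s = Vr*rhoc*dT/1e12 = 3.501394e+09*2343.6*56.002/1e12 = 459.54 PJ
Q_s = 459.54 PJ


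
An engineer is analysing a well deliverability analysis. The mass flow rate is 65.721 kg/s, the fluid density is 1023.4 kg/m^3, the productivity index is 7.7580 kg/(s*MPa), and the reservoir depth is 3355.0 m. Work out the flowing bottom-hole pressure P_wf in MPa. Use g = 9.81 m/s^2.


Step 1: P_i = rho*g*h/1e6 = 1023.4*9.81*3355.0/1e6 = 33.68270 MPa
Step 2: P_wf = P_i - mdot/PI = 33.68270 - 65.721/7.758 = 25.211 MPa
P_wf = 25.211 MPa


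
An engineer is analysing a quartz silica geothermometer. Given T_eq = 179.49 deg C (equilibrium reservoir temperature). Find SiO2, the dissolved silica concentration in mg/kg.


SiO2 = 10^(5.19 - 1309/(T_eq + 273.15))
SiO2 = 10^(5.19 - 1309/(179.49 + 273.15))
SiO2 = 198.64 mg/kg


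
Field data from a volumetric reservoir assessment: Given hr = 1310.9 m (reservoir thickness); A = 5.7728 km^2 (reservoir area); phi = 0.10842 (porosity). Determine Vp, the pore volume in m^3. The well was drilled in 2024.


Vp = A * 1e6 * hr * phi
Vp = 5.7728 * 1e6 * 1310.9 * 0.10842
Vp = 8.2048e+08 m^3


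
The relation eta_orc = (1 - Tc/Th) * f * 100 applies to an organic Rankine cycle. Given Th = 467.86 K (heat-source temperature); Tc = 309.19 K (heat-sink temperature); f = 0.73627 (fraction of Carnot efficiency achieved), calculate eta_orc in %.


eta_orc = (1 - Tc/Th) * f * 100
eta_orc = (1 - 309.19/467.86) * 0.73627 * 100
eta_orc = 24.970 %


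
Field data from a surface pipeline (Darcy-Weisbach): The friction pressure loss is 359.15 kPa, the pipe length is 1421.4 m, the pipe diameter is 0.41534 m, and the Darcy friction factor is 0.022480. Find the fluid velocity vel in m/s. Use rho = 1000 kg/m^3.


vel = sqrt(dP*1000*2*D / (f*L*rho))
vel = sqrt(359.15*1000*2*0.41534 / (0.022480*1421.4*1000))
vel = 3.0556 m/s


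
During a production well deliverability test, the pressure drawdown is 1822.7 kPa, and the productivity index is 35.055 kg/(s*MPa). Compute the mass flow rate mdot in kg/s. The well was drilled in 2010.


mdot = PI * dP / 1000
mdot = 35.055 * 1822.7 / 1000
mdot = 63.895 kg/s


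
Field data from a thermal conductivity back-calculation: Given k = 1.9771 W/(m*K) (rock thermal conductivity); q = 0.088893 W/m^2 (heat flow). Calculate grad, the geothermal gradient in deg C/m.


grad = q / k * 1000
grad = 0.088893 / 1.9771 * 1000
grad = 44.96131 deg C/km
Convert: 44.96131 deg C/km * 0.001 = 0.044961 deg C/m
grad = 0.044961 deg C/m


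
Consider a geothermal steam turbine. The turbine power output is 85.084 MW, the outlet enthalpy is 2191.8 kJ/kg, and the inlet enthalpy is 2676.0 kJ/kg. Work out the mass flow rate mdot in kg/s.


mdot = P * 1000 / (h_in - h_out)
mdot = 85.084 * 1000 / (2676.0 - 2191.8)
mdot = 175.72 kg/s


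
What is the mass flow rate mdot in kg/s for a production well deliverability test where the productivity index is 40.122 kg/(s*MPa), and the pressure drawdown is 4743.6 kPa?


mdot = PI * dP / 1000
mdot = 40.122 * 4743.6 / 1000
mdot = 190.32 kg/s


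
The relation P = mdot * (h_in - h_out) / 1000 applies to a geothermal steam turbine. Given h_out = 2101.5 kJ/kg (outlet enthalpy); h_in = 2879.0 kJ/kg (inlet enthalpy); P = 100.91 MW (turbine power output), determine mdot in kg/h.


mdot = P * 1000 / (h_in - h_out)
mdot = 100.91 * 1000 / (2879.0 - 2101.5)
mdot = 129.7878 kg/s
Convert: 129.7878 kg/s * 3600.0 = 4.6724e+05 kg/h
mdot = 4.6724e+05 kg/h


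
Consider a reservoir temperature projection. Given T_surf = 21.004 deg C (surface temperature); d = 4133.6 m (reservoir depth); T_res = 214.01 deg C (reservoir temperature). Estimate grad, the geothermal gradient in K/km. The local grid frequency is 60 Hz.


grad = (T_res - T_surf) / d * 1000
grad = (214.01 - 21.004) / 4133.6 * 1000
grad = 46.69199 deg C/km
Convert: 46.69199 deg C/km * 1.0 = 46.692 K/km
grad = 46.692 K/km


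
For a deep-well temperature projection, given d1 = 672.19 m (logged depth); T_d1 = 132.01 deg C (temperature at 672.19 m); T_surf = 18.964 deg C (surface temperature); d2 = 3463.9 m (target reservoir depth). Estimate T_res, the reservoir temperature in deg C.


Step 1: grad = (T_d1 - T_surf)/d1 * 1000 = (132.01 - 18.964)/672.19 * 1000 = 168.1757 deg C/km
Step 2: T_res = T_surf + grad*d2/1000 = 18.964 + 168.1757*3463.9/1000 = 601.51 deg C
T_res = 601.51 deg C
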